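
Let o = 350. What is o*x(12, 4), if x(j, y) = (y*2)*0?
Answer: 0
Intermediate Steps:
x(j, y) = 0 (x(j, y) = (2*y)*0 = 0)
o*x(12, 4) = 350*0 = 0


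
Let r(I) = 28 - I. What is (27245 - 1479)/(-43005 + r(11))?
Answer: -12883/21494 ≈ -0.59938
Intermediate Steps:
(27245 - 1479)/(-43005 + r(11)) = (27245 - 1479)/(-43005 + (28 - 1*11)) = 25766/(-43005 + (28 - 11)) = 25766/(-43005 + 17) = 25766/(-42988) = 25766*(-1/42988) = -12883/21494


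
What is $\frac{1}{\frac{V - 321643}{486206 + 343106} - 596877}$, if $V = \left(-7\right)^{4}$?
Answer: $- \frac{37696}{22499889903} \approx -1.6754 \cdot 10^{-6}$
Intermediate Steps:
$V = 2401$
$\frac{1}{\frac{V - 321643}{486206 + 343106} - 596877} = \frac{1}{\frac{2401 - 321643}{486206 + 343106} - 596877} = \frac{1}{- \frac{319242}{829312} - 596877} = \frac{1}{\left(-319242\right) \frac{1}{829312} - 596877} = \frac{1}{- \frac{14511}{37696} - 596877} = \frac{1}{- \frac{22499889903}{37696}} = - \frac{37696}{22499889903}$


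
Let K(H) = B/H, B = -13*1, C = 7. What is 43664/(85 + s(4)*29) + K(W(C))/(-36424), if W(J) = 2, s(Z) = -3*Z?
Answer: -3180831653/19159024 ≈ -166.02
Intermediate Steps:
B = -13
K(H) = -13/H
43664/(85 + s(4)*29) + K(W(C))/(-36424) = 43664/(85 - 3*4*29) - 13/2/(-36424) = 43664/(85 - 12*29) - 13*1/2*(-1/36424) = 43664/(85 - 348) - 13/2*(-1/36424) = 43664/(-263) + 13/72848 = 43664*(-1/263) + 13/72848 = -43664/263 + 13/72848 = -3180831653/19159024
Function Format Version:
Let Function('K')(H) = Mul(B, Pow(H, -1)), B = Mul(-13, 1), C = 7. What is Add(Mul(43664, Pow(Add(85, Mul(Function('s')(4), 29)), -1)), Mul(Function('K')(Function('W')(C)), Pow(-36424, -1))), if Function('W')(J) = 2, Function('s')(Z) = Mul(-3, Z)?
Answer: Rational(-3180831653, 19159024) ≈ -166.02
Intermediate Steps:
B = -13
Function('K')(H) = Mul(-13, Pow(H, -1))
Add(Mul(43664, Pow(Add(85, Mul(Function('s')(4), 29)), -1)), Mul(Function('K')(Function('W')(C)), Pow(-36424, -1))) = Add(Mul(43664, Pow(Add(85, Mul(Mul(-3, 4), 29)), -1)), Mul(Mul(-13, Pow(2, -1)), Pow(-36424, -1))) = Add(Mul(43664, Pow(Add(85, Mul(-12, 29)), -1)), Mul(Mul(-13, Rational(1, 2)), Rational(-1, 36424))) = Add(Mul(43664, Pow(Add(85, -348), -1)), Mul(Rational(-13, 2), Rational(-1, 36424))) = Add(Mul(43664, Pow(-263, -1)), Rational(13, 72848)) = Add(Mul(43664, Rational(-1, 263)), Rational(13, 72848)) = Add(Rational(-43664, 263), Rational(13, 72848)) = Rational(-3180831653, 19159024)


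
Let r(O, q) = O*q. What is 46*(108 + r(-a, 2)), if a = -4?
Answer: 5336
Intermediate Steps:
46*(108 + r(-a, 2)) = 46*(108 - 1*(-4)*2) = 46*(108 + 4*2) = 46*(108 + 8) = 46*116 = 5336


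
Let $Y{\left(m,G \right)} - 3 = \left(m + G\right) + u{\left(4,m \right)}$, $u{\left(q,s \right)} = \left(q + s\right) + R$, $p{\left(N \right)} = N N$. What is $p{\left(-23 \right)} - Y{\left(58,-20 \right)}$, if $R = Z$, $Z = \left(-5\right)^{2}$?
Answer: $401$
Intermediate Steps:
$Z = 25$
$p{\left(N \right)} = N^{2}$
$R = 25$
$u{\left(q,s \right)} = 25 + q + s$ ($u{\left(q,s \right)} = \left(q + s\right) + 25 = 25 + q + s$)
$Y{\left(m,G \right)} = 32 + G + 2 m$ ($Y{\left(m,G \right)} = 3 + \left(\left(m + G\right) + \left(25 + 4 + m\right)\right) = 3 + \left(\left(G + m\right) + \left(29 + m\right)\right) = 3 + \left(29 + G + 2 m\right) = 32 + G + 2 m$)
$p{\left(-23 \right)} - Y{\left(58,-20 \right)} = \left(-23\right)^{2} - \left(32 - 20 + 2 \cdot 58\right) = 529 - \left(32 - 20 + 116\right) = 529 - 128 = 401$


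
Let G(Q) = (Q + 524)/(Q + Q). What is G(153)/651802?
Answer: 677/199451412 ≈ 3.3943e-6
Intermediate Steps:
G(Q) = (524 + Q)/(2*Q) (G(Q) = (524 + Q)/((2*Q)) = (524 + Q)*(1/(2*Q)) = (524 + Q)/(2*Q))
G(153)/651802 = ((½)*(524 + 153)/153)/651802 = ((½)*(1/153)*677)*(1/651802) = (677/306)*(1/651802) = 677/199451412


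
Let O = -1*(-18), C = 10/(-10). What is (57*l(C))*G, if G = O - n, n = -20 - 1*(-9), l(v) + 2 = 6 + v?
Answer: 4959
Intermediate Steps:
C = -1 (C = 10*(-⅒) = -1)
l(v) = 4 + v (l(v) = -2 + (6 + v) = 4 + v)
n = -11 (n = -20 + 9 = -11)
O = 18
G = 29 (G = 18 - 1*(-11) = 18 + 11 = 29)
(57*l(C))*G = (57*(4 - 1))*29 = (57*3)*29 = 171*29 = 4959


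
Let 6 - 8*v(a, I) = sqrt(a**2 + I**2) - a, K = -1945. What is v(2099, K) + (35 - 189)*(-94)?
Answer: 117913/8 - sqrt(8188826)/8 ≈ 14381.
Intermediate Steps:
v(a, I) = 3/4 - sqrt(I**2 + a**2)/8 + a/8 (v(a, I) = 3/4 - (sqrt(a**2 + I**2) - a)/8 = 3/4 - (sqrt(I**2 + a**2) - a)/8 = 3/4 + (-sqrt(I**2 + a**2)/8 + a/8) = 3/4 - sqrt(I**2 + a**2)/8 + a/8)
v(2099, K) + (35 - 189)*(-94) = (3/4 - sqrt((-1945)**2 + 2099**2)/8 + (1/8)*2099) + (35 - 189)*(-94) = (3/4 - sqrt(3783025 + 4405801)/8 + 2099/8) - 154*(-94) = (3/4 - sqrt(8188826)/8 + 2099/8) + 14476 = (2105/8 - sqrt(8188826)/8) + 14476 = 117913/8 - sqrt(8188826)/8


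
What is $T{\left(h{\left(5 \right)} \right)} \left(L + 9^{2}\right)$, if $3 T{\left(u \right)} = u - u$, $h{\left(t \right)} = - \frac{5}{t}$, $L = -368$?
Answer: $0$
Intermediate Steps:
$T{\left(u \right)} = 0$ ($T{\left(u \right)} = \frac{u - u}{3} = \frac{1}{3} \cdot 0 = 0$)
$T{\left(h{\left(5 \right)} \right)} \left(L + 9^{2}\right) = 0 \left(-368 + 9^{2}\right) = 0 \left(-368 + 81\right) = 0 \left(-287\right) = 0$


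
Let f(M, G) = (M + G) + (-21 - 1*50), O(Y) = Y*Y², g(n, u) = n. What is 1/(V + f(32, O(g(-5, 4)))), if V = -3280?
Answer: -1/3444 ≈ -0.00029036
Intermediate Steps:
O(Y) = Y³
f(M, G) = -71 + G + M (f(M, G) = (G + M) + (-21 - 50) = (G + M) - 71 = -71 + G + M)
1/(V + f(32, O(g(-5, 4)))) = 1/(-3280 + (-71 + (-5)³ + 32)) = 1/(-3280 + (-71 - 125 + 32)) = 1/(-3280 - 164) = 1/(-3444) = -1/3444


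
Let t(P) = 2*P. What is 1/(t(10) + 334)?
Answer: 1/354 ≈ 0.0028249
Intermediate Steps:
1/(t(10) + 334) = 1/(2*10 + 334) = 1/(20 + 334) = 1/354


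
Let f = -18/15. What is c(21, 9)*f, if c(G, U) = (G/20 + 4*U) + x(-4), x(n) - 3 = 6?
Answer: -2763/50 ≈ -55.260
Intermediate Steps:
x(n) = 9 (x(n) = 3 + 6 = 9)
c(G, U) = 9 + 4*U + G/20 (c(G, U) = (G/20 + 4*U) + 9 = (4*U + G/20) + 9 = 9 + 4*U + G/20)
f = -6/5 (f = -18*1/15 = -6/5 ≈ -1.2000)
c(21, 9)*f = (9 + 4*9 + (1/20)*21)*(-6/5) = (9 + 36 + 21/20)*(-6/5) = (921/20)*(-6/5) = -2763/50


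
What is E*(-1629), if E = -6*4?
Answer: 39096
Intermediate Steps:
E = -24
E*(-1629) = -24*(-1629) = 39096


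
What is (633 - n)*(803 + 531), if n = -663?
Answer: 1728864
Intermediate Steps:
(633 - n)*(803 + 531) = (633 - 1*(-663))*(803 + 531) = (633 + 663)*1334 = 1296*1334 = 1728864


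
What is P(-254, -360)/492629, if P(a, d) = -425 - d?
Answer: -65/492629 ≈ -0.00013195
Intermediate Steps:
P(-254, -360)/492629 = (-425 - 1*(-360))/492629 = (-425 + 360)*(1/492629) = -65*1/492629 = -65/492629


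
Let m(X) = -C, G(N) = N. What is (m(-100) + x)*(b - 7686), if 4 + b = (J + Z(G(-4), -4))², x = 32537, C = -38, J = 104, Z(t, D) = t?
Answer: 75248250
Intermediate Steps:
b = 9996 (b = -4 + (104 - 4)² = -4 + 100² = -4 + 10000 = 9996)
m(X) = 38 (m(X) = -1*(-38) = 38)
(m(-100) + x)*(b - 7686) = (38 + 32537)*(9996 - 7686) = 32575*2310 = 75248250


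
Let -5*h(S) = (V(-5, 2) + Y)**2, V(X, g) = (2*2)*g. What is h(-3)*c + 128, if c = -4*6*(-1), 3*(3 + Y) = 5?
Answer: -256/3 ≈ -85.333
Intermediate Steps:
V(X, g) = 4*g
Y = -4/3 (Y = -3 + (1/3)*5 = -3 + 5/3 = -4/3 ≈ -1.3333)
h(S) = -80/9 (h(S) = -(4*2 - 4/3)**2/5 = -(8 - 4/3)**2/5 = -(20/3)**2/5 = -1/5*400/9 = -80/9)
c = 24 (c = -24*(-1) = 24)
h(-3)*c + 128 = -80/9*24 + 128 = -640/3 + 128 = -256/3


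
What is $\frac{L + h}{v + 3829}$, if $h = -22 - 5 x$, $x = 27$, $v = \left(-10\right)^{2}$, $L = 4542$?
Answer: $\frac{4385}{3929} \approx 1.1161$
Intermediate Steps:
$v = 100$
$h = -157$ ($h = -22 - 135 = -157$)
$\frac{L + h}{v + 3829} = \frac{4542 - 157}{100 + 3829} = \frac{4385}{3929}$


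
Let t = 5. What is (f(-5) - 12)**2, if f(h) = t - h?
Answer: 4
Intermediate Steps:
f(h) = 5 - h
(f(-5) - 12)**2 = ((5 - 1*(-5)) - 12)**2 = ((5 + 5) - 12)**2 = (10 - 12)**2 = (-2)**2 = 4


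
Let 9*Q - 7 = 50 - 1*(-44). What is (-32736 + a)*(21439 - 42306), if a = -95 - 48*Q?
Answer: 2088974503/3 ≈ 6.9633e+8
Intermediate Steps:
Q = 101/9 (Q = 7/9 + (50 - 1*(-44))/9 = 7/9 + (50 + 44)/9 = 7/9 + (⅑)*94 = 7/9 + 94/9 = 101/9 ≈ 11.222)
a = -1901/3 (a = -95 - 48*101/9 = -95 - 1616/3 = -1901/3 ≈ -633.67)
(-32736 + a)*(21439 - 42306) = (-32736 - 1901/3)*(21439 - 42306) = -100109/3*(-20867) = 2088974503/3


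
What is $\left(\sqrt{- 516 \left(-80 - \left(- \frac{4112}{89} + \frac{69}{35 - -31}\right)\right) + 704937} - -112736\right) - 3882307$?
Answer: $-3769571 + \frac{\sqrt{692872425003}}{979} \approx -3.7687 \cdot 10^{6}$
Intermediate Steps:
$\left(\sqrt{- 516 \left(-80 - \left(- \frac{4112}{89} + \frac{69}{35 - -31}\right)\right) + 704937} - -112736\right) - 3882307 = \left(\sqrt{- 516 \left(-80 - \left(- \frac{4112}{89} + \frac{69}{35 + 31}\right)\right) + 704937} + 112736\right) - 3882307 = \left(\sqrt{- 516 \left(-80 + \left(\left(\left(- \frac{69}{66} - \frac{71}{89}\right) + 137\right) - 90\right)\right) + 704937} + 112736\right) - 3882307 = \left(\sqrt{- 516 \left(-80 + \left(\left(\left(\left(-69\right) \frac{1}{66} - \frac{71}{89}\right) + 137\right) - 90\right)\right) + 704937} + 112736\right) - 3882307 = \left(\sqrt{- 516 \left(-80 + \left(\left(\left(- \frac{23}{22} - \frac{71}{89}\right) + 137\right) - 90\right)\right) + 704937} + 112736\right) - 3882307 = \left(\sqrt{- 516 \left(-80 + \left(\left(- \frac{3609}{1958} + 137\right) - 90\right)\right) + 704937} + 112736\right) - 3882307 = \left(\sqrt{- 516 \left(-80 + \left(\frac{264637}{1958} - 90\right)\right) + 704937} + 112736\right) - 3882307 = \left(\sqrt{- 516 \left(-80 + \frac{88417}{1958}\right) + 704937} + 112736\right) - 3882307 = \left(\sqrt{\left(-516\right) \left(- \frac{68223}{1958}\right) + 704937} + 112736\right) - 3882307 = \left(\sqrt{\frac{17601534}{979} + 704937} + 112736\right) - 3882307 = \left(\sqrt{\frac{707734857}{979}} + 112736\right) - 3882307 = \left(\frac{\sqrt{692872425003}}{979} + 112736\right) - 3882307 = \left(112736 + \frac{\sqrt{692872425003}}{979}\right) - 3882307 = -3769571 + \frac{\sqrt{692872425003}}{979}$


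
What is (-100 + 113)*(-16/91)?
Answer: -16/7 ≈ -2.2857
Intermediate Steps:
(-100 + 113)*(-16/91) = 13*(-16*1/91) = 13*(-16/91) = -16/7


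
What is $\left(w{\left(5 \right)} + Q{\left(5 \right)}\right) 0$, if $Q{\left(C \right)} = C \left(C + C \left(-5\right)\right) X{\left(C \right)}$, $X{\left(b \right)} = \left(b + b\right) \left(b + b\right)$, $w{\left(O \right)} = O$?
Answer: $0$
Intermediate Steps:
$X{\left(b \right)} = 4 b^{2}$ ($X{\left(b \right)} = 2 b 2 b = 4 b^{2}$)
$Q{\left(C \right)} = - 16 C^{4}$ ($Q{\left(C \right)} = C \left(C + C \left(-5\right)\right) 4 C^{2} = C \left(C - 5 C\right) 4 C^{2} = C \left(- 4 C\right) 4 C^{2} = - 4 C^{2} \cdot 4 C^{2} = - 16 C^{4}$)
$\left(w{\left(5 \right)} + Q{\left(5 \right)}\right) 0 = \left(5 - 16 \cdot 5^{4}\right) 0 = \left(5 - 10000\right) 0 = \left(-9995\right) 0 = 0$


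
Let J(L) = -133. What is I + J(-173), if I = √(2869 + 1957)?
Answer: -133 + √4826 ≈ -63.531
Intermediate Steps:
I = √4826 ≈ 69.469
I + J(-173) = √4826 - 133 = -133 + √4826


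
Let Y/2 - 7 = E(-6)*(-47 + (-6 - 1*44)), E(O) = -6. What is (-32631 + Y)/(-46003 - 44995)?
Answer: 31453/90998 ≈ 0.34564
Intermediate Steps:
Y = 1178 (Y = 14 + 2*(-6*(-47 + (-6 - 1*44))) = 14 + 2*(-6*(-47 + (-6 - 44))) = 14 + 2*(-6*(-47 - 50)) = 14 + 2*(-6*(-97)) = 14 + 2*582 = 14 + 1164 = 1178)
(-32631 + Y)/(-46003 - 44995) = (-32631 + 1178)/(-46003 - 44995) = -31453/(-90998) = -31453*(-1/90998) = 31453/90998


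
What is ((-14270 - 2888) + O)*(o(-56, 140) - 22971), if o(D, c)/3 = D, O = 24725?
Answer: -175092813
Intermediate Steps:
o(D, c) = 3*D
((-14270 - 2888) + O)*(o(-56, 140) - 22971) = ((-14270 - 2888) + 24725)*(3*(-56) - 22971) = (-17158 + 24725)*(-168 - 22971) = 7567*(-23139) = -175092813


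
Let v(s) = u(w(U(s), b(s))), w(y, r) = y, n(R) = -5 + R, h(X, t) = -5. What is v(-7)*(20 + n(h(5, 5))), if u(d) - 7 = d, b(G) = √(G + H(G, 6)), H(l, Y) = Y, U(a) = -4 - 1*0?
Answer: 30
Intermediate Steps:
U(a) = -4 (U(a) = -4 + 0 = -4)
b(G) = √(6 + G) (b(G) = √(G + 6) = √(6 + G))
u(d) = 7 + d
v(s) = 3 (v(s) = 7 - 4 = 3)
v(-7)*(20 + n(h(5, 5))) = 3*(20 + (-5 - 5)) = 3*(20 - 10) = 3*10 = 30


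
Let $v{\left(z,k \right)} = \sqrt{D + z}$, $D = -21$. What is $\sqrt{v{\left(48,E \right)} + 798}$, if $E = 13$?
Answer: $\sqrt{798 + 3 \sqrt{3}} \approx 28.341$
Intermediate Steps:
$v{\left(z,k \right)} = \sqrt{-21 + z}$
$\sqrt{v{\left(48,E \right)} + 798} = \sqrt{\sqrt{-21 + 48} + 798} = \sqrt{\sqrt{27} + 798} = \sqrt{3 \sqrt{3} + 798} = \sqrt{798 + 3 \sqrt{3}}$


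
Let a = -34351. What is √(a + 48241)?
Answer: √13890 ≈ 117.86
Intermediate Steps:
√(a + 48241) = √(-34351 + 48241) = √13890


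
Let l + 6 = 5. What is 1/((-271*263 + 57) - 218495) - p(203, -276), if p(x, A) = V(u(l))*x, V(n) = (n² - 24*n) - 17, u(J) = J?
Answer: -470490665/289711 ≈ -1624.0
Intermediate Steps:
l = -1 (l = -6 + 5 = -1)
V(n) = -17 + n² - 24*n
p(x, A) = 8*x (p(x, A) = (-17 + (-1)² - 24*(-1))*x = (-17 + 1 + 24)*x = 8*x)
1/((-271*263 + 57) - 218495) - p(203, -276) = 1/((-271*263 + 57) - 218495) - 8*203 = 1/((-71273 + 57) - 218495) - 1*1624 = 1/(-71216 - 218495) - 1624 = 1/(-289711) - 1624 = -1/289711 - 1624 = -470490665/289711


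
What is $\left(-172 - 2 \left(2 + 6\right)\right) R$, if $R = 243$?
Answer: $-45684$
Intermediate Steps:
$\left(-172 - 2 \left(2 + 6\right)\right) R = \left(-172 - 2 \left(2 + 6\right)\right) 243 = \left(-172 - 16\right) 243 = \left(-188\right) 243 = -45684$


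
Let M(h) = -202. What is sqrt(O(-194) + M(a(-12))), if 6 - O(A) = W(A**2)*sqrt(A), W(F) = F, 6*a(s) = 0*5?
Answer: 2*sqrt(-49 - 9409*I*sqrt(194)) ≈ 511.87 - 512.06*I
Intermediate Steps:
a(s) = 0 (a(s) = (0*5)/6 = (1/6)*0 = 0)
O(A) = 6 - A**(5/2) (O(A) = 6 - A**2*sqrt(A) = 6 - A**(5/2))
sqrt(O(-194) + M(a(-12))) = sqrt((6 - (-194)**(5/2)) - 202) = sqrt((6 - 37636*I*sqrt(194)) - 202) = sqrt(-196 - 37636*I*sqrt(194))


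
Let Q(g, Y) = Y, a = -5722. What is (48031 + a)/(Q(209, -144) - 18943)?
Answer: -42309/19087 ≈ -2.2166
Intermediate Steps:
(48031 + a)/(Q(209, -144) - 18943) = (48031 - 5722)/(-144 - 18943) = 42309/(-19087) = 42309*(-1/19087) = -42309/19087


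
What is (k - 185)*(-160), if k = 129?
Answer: 8960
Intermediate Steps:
(k - 185)*(-160) = (129 - 185)*(-160) = -56*(-160) = 8960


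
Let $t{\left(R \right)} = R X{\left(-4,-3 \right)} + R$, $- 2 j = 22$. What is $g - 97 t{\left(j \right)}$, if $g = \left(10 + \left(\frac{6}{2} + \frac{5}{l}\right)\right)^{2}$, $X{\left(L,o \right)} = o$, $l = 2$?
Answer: $- \frac{7575}{4} \approx -1893.8$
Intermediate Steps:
$j = -11$ ($j = \left(- \frac{1}{2}\right) 22 = -11$)
$g = \frac{961}{4}$ ($g = \left(10 + \left(\frac{6}{2} + \frac{5}{2}\right)\right)^{2} = \left(10 + \left(6 \cdot \frac{1}{2} + 5 \cdot \frac{1}{2}\right)\right)^{2} = \left(10 + \left(3 + \frac{5}{2}\right)\right)^{2} = \left(10 + \frac{11}{2}\right)^{2} = \left(\frac{31}{2}\right)^{2} = \frac{961}{4} \approx 240.25$)
$t{\left(R \right)} = - 2 R$ ($t{\left(R \right)} = R \left(-3\right) + R = - 3 R + R = - 2 R$)
$g - 97 t{\left(j \right)} = \frac{961}{4} - 97 \left(\left(-2\right) \left(-11\right)\right) = \frac{961}{4} - 2134 = - \frac{7575}{4}$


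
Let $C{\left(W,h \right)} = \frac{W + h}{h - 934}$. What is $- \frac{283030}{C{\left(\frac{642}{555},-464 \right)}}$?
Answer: $- \frac{12200008150}{14271} \approx -8.5488 \cdot 10^{5}$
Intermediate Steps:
$C{\left(W,h \right)} = \frac{W + h}{-934 + h}$
$- \frac{283030}{C{\left(\frac{642}{555},-464 \right)}} = - \frac{283030}{\frac{1}{-934 - 464} \left(\frac{642}{555} - 464\right)} = - \frac{283030}{\frac{1}{-1398} \left(642 \cdot \frac{1}{555} - 464\right)} = - \frac{283030}{\left(- \frac{1}{1398}\right) \left(\frac{214}{185} - 464\right)} = - \frac{283030}{\left(- \frac{1}{1398}\right) \left(- \frac{85626}{185}\right)} = - \frac{283030}{\frac{14271}{43105}} = \left(-283030\right) \frac{43105}{14271} = - \frac{12200008150}{14271}$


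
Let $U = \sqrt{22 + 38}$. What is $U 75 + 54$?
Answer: $54 + 150 \sqrt{15} \approx 634.95$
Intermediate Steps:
$U = 2 \sqrt{15}$ ($U = \sqrt{60} = 2 \sqrt{15} \approx 7.746$)
$U 75 + 54 = 2 \sqrt{15} \cdot 75 + 54 = 150 \sqrt{15} + 54 = 54 + 150 \sqrt{15}$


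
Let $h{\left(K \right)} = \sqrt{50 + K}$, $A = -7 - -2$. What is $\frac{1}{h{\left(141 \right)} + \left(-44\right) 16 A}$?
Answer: $\frac{3520}{12390209} - \frac{\sqrt{191}}{12390209} \approx 0.00028298$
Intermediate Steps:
$A = -5$ ($A = -7 + 2 = -5$)
$\frac{1}{h{\left(141 \right)} + \left(-44\right) 16 A} = \frac{1}{\sqrt{50 + 141} + \left(-44\right) 16 \left(-5\right)} = \frac{1}{\sqrt{191} - -3520} = \frac{1}{\sqrt{191} + 3520} = \frac{1}{3520 + \sqrt{191}}$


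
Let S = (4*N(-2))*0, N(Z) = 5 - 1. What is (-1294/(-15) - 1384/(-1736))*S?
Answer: 0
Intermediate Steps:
N(Z) = 4
S = 0 (S = (4*4)*0 = 16*0 = 0)
(-1294/(-15) - 1384/(-1736))*S = (-1294/(-15) - 1384/(-1736))*0 = (-1294*(-1/15) - 1384*(-1/1736))*0 = (1294/15 + 173/217)*0 = (283393/3255)*0 = 0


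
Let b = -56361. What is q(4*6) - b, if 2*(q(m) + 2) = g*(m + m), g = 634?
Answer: 71575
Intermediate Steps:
q(m) = -2 + 634*m (q(m) = -2 + (634*(m + m))/2 = -2 + (634*(2*m))/2 = -2 + (1268*m)/2 = -2 + 634*m)
q(4*6) - b = (-2 + 634*(4*6)) - 1*(-56361) = (-2 + 634*24) + 56361 = (-2 + 15216) + 56361 = 15214 + 56361 = 71575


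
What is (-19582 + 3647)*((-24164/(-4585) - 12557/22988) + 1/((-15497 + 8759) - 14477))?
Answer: -961838128596745/12777489004 ≈ -75276.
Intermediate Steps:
(-19582 + 3647)*((-24164/(-4585) - 12557/22988) + 1/((-15497 + 8759) - 14477)) = -15935*((-24164*(-1/4585) - 12557*1/22988) + 1/(-6738 - 14477)) = -15935*((3452/655 - 12557/22988) + 1/(-21215)) = -15935*(71129741/15057140 - 1/21215) = -15935*60360095927/12777489004 = -961838128596745/12777489004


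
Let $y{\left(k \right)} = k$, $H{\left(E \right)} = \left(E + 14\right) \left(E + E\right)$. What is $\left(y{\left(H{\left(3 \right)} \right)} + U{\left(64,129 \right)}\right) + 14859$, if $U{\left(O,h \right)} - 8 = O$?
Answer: $15033$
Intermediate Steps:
$H{\left(E \right)} = 2 E \left(14 + E\right)$ ($H{\left(E \right)} = \left(14 + E\right) 2 E = 2 E \left(14 + E\right)$)
$U{\left(O,h \right)} = 8 + O$
$\left(y{\left(H{\left(3 \right)} \right)} + U{\left(64,129 \right)}\right) + 14859 = \left(2 \cdot 3 \left(14 + 3\right) + \left(8 + 64\right)\right) + 14859 = \left(2 \cdot 3 \cdot 17 + 72\right) + 14859 = \left(102 + 72\right) + 14859 = 174 + 14859 = 15033$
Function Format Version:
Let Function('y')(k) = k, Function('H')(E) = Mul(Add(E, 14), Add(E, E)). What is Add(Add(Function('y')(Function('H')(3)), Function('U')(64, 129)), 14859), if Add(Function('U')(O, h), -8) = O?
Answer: 15033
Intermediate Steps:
Function('H')(E) = Mul(2, E, Add(14, E)) (Function('H')(E) = Mul(Add(14, E), Mul(2, E)) = Mul(2, E, Add(14, E)))
Function('U')(O, h) = Add(8, O)
Add(Add(Function('y')(Function('H')(3)), Function('U')(64, 129)), 14859) = Add(Add(Mul(2, 3, Add(14, 3)), Add(8, 64)), 14859) = Add(Add(Mul(2, 3, 17), 72), 14859) = Add(Add(102, 72), 14859) = Add(174, 14859) = 15033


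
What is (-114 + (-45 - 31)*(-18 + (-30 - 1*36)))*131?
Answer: 821370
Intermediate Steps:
(-114 + (-45 - 31)*(-18 + (-30 - 1*36)))*131 = (-114 - 76*(-18 + (-30 - 36)))*131 = (-114 - 76*(-18 - 66))*131 = (-114 - 76*(-84))*131 = (-114 + 6384)*131 = 6270*131 = 821370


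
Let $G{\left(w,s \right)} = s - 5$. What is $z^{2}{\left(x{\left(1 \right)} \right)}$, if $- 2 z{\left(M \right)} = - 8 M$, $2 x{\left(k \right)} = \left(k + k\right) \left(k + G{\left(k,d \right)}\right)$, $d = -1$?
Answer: $400$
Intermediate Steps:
$G{\left(w,s \right)} = -5 + s$
$x{\left(k \right)} = k \left(-6 + k\right)$ ($x{\left(k \right)} = \frac{\left(k + k\right) \left(k - 6\right)}{2} = \frac{2 k \left(k - 6\right)}{2} = \frac{2 k \left(-6 + k\right)}{2} = k \left(-6 + k\right)$)
$z{\left(M \right)} = 4 M$ ($z{\left(M \right)} = - \frac{\left(-8\right) M}{2} = 4 M$)
$z^{2}{\left(x{\left(1 \right)} \right)} = \left(4 \cdot 1 \left(-6 + 1\right)\right)^{2} = \left(4 \cdot 1 \left(-5\right)\right)^{2} = \left(4 \left(-5\right)\right)^{2} = \left(-20\right)^{2} = 400$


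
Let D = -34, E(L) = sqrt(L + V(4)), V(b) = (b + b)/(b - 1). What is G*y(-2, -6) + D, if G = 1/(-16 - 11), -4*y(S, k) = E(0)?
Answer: -34 + sqrt(6)/162 ≈ -33.985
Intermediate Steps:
V(b) = 2*b/(-1 + b) (V(b) = (2*b)/(-1 + b) = 2*b/(-1 + b))
E(L) = sqrt(8/3 + L) (E(L) = sqrt(L + 2*4/(-1 + 4)) = sqrt(L + 2*4/3) = sqrt(L + 2*4*(1/3)) = sqrt(L + 8/3) = sqrt(8/3 + L))
y(S, k) = -sqrt(6)/6 (y(S, k) = -sqrt(24 + 9*0)/12 = -sqrt(24 + 0)/12 = -sqrt(24)/12 = -2*sqrt(6)/12 = -sqrt(6)/6)
G = -1/27 (G = 1/(-27) = -1/27 ≈ -0.037037)
G*y(-2, -6) + D = -(-1)*sqrt(6)/162 - 34 = sqrt(6)/162 - 34 = -34 + sqrt(6)/162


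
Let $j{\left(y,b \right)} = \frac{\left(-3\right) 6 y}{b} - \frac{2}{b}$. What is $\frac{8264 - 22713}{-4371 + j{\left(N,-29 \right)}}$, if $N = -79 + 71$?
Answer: $\frac{419021}{126901} \approx 3.302$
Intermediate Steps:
$N = -8$
$j{\left(y,b \right)} = - \frac{2}{b} - \frac{18 y}{b}$ ($j{\left(y,b \right)} = \frac{\left(-18\right) y}{b} - \frac{2}{b} = - \frac{18 y}{b} - \frac{2}{b} = - \frac{2}{b} - \frac{18 y}{b}$)
$\frac{8264 - 22713}{-4371 + j{\left(N,-29 \right)}} = \frac{8264 - 22713}{-4371 + \frac{2 \left(-1 - -72\right)}{-29}} = \frac{8264 - 22713}{-4371 + 2 \left(- \frac{1}{29}\right) \left(-1 + 72\right)} = - \frac{14449}{-4371 + 2 \left(- \frac{1}{29}\right) 71} = - \frac{14449}{-4371 - \frac{142}{29}} = - \frac{14449}{- \frac{126901}{29}} = \left(-14449\right) \left(- \frac{29}{126901}\right) = \frac{419021}{126901}$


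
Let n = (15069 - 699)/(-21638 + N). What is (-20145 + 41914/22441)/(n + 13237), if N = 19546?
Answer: -472825504426/310554648197 ≈ -1.5225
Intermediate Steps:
n = -7185/1046 (n = (15069 - 699)/(-21638 + 19546) = 14370/(-2092) = 14370*(-1/2092) = -7185/1046 ≈ -6.8690)
(-20145 + 41914/22441)/(n + 13237) = (-20145 + 41914/22441)/(-7185/1046 + 13237) = (-20145 + 41914*(1/22441))/(13838717/1046) = (-20145 + 41914/22441)*(1046/13838717) = -452032031/22441*1046/13838717 = -472825504426/310554648197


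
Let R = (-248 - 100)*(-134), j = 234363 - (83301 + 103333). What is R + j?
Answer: 94361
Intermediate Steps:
j = 47729 (j = 234363 - 1*186634 = 234363 - 186634 = 47729)
R = 46632 (R = -348*(-134) = 46632)
R + j = 46632 + 47729 = 94361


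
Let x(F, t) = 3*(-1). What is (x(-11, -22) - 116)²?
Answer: 14161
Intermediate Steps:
x(F, t) = -3
(x(-11, -22) - 116)² = (-3 - 116)² = (-119)² = 14161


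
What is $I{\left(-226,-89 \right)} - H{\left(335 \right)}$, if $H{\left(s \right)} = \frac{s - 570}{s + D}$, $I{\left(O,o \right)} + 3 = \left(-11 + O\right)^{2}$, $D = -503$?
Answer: $\frac{9435653}{168} \approx 56165.0$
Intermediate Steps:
$I{\left(O,o \right)} = -3 + \left(-11 + O\right)^{2}$
$H{\left(s \right)} = \frac{-570 + s}{-503 + s}$ ($H{\left(s \right)} = \frac{s - 570}{s - 503} = \frac{-570 + s}{-503 + s}$)
$I{\left(-226,-89 \right)} - H{\left(335 \right)} = \left(-3 + \left(-11 - 226\right)^{2}\right) - \frac{-570 + 335}{-503 + 335} = \left(-3 + \left(-237\right)^{2}\right) - \frac{1}{-168} \left(-235\right) = \left(-3 + 56169\right) - \left(- \frac{1}{168}\right) \left(-235\right) = 56166 - \frac{235}{168} = \frac{9435653}{168}$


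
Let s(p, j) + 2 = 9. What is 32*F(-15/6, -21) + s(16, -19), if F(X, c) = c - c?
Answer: 7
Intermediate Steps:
s(p, j) = 7 (s(p, j) = -2 + 9 = 7)
F(X, c) = 0
32*F(-15/6, -21) + s(16, -19) = 32*0 + 7 = 0 + 7 = 7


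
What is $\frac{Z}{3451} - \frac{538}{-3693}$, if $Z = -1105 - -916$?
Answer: $\frac{165523}{1820649} \approx 0.090914$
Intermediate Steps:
$Z = -189$ ($Z = -1105 + 916 = -189$)
$\frac{Z}{3451} - \frac{538}{-3693} = - \frac{189}{3451} - \frac{538}{-3693} = \left(-189\right) \frac{1}{3451} - - \frac{538}{3693} = - \frac{27}{493} + \frac{538}{3693} = \frac{165523}{1820649}$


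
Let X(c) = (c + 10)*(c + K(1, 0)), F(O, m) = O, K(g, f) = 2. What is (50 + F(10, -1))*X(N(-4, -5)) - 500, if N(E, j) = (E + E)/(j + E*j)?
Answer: 4996/15 ≈ 333.07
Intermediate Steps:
N(E, j) = 2*E/(j + E*j) (N(E, j) = (2*E)/(j + E*j) = 2*E/(j + E*j))
X(c) = (2 + c)*(10 + c) (X(c) = (c + 10)*(c + 2) = (10 + c)*(2 + c) = (2 + c)*(10 + c))
(50 + F(10, -1))*X(N(-4, -5)) - 500 = (50 + 10)*(20 + (2*(-4)/(-5*(1 - 4)))² + 12*(2*(-4)/(-5*(1 - 4)))) - 500 = 60*(20 + (2*(-4)*(-⅕)/(-3))² + 12*(2*(-4)*(-⅕)/(-3))) - 500 = 60*(20 + (2*(-4)*(-⅕)*(-⅓))² + 12*(2*(-4)*(-⅕)*(-⅓))) - 500 = 60*(20 + (-8/15)² + 12*(-8/15)) - 500 = 60*(20 + 64/225 - 32/5) - 500 = 60*(3124/225) - 500 = 12496/15 - 500 = 4996/15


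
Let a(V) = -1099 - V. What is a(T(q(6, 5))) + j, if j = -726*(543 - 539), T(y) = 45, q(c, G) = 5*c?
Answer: -4048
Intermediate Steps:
j = -2904 (j = -726*4 = -2904)
a(T(q(6, 5))) + j = (-1099 - 1*45) - 2904 = (-1099 - 45) - 2904 = -1144 - 2904 = -4048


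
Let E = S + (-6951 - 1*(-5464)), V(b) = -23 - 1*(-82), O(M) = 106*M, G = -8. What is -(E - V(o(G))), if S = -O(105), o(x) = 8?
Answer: 12676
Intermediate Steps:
V(b) = 59 (V(b) = -23 + 82 = 59)
S = -11130 (S = -106*105 = -1*11130 = -11130)
E = -12617 (E = -11130 + (-6951 - 1*(-5464)) = -11130 + (-6951 + 5464) = -11130 - 1487 = -12617)
-(E - V(o(G))) = -(-12617 - 1*59) = -(-12617 - 59) = -1*(-12676) = 12676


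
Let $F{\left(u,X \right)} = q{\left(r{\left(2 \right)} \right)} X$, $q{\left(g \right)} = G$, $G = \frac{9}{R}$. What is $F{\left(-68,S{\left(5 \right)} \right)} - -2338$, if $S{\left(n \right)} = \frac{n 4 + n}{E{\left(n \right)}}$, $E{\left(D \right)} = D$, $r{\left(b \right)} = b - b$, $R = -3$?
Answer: $2323$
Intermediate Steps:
$r{\left(b \right)} = 0$
$G = -3$ ($G = \frac{9}{-3} = 9 \left(- \frac{1}{3}\right) = -3$)
$q{\left(g \right)} = -3$
$S{\left(n \right)} = 5$ ($S{\left(n \right)} = \frac{n 4 + n}{n} = \frac{4 n + n}{n} = \frac{5 n}{n} = 5$)
$F{\left(u,X \right)} = - 3 X$
$F{\left(-68,S{\left(5 \right)} \right)} - -2338 = \left(-3\right) 5 - -2338 = -15 + 2338 = 2323$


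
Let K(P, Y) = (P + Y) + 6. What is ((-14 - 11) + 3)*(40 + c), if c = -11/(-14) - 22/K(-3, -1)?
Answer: -4587/7 ≈ -655.29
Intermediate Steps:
K(P, Y) = 6 + P + Y
c = -143/14 (c = -11/(-14) - 22/(6 - 3 - 1) = -11*(-1/14) - 22/2 = 11/14 - 22*½ = 11/14 - 11 = -143/14 ≈ -10.214)
((-14 - 11) + 3)*(40 + c) = ((-14 - 11) + 3)*(40 - 143/14) = (-25 + 3)*(417/14) = -22*417/14 = -4587/7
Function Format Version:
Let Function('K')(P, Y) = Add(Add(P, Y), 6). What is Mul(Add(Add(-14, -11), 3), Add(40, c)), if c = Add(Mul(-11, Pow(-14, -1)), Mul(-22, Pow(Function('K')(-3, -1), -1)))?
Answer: Rational(-4587, 7) ≈ -655.29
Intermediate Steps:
Function('K')(P, Y) = Add(6, P, Y)
c = Rational(-143, 14) (c = Add(Mul(-11, Pow(-14, -1)), Mul(-22, Pow(Add(6, -3, -1), -1))) = Add(Mul(-11, Rational(-1, 14)), Mul(-22, Pow(2, -1))) = Add(Rational(11, 14), Mul(-22, Rational(1, 2))) = Add(Rational(11, 14), -11) = Rational(-143, 14) ≈ -10.214)
Mul(Add(Add(-14, -11), 3), Add(40, c)) = Mul(Add(Add(-14, -11), 3), Add(40, Rational(-143, 14))) = Mul(Add(-25, 3), Rational(417, 14)) = Mul(-22, Rational(417, 14)) = Rational(-4587, 7)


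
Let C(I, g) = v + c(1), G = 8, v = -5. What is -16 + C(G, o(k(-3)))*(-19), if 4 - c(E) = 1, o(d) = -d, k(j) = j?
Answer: 22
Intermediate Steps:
c(E) = 3 (c(E) = 4 - 1*1 = 4 - 1 = 3)
C(I, g) = -2 (C(I, g) = -5 + 3 = -2)
-16 + C(G, o(k(-3)))*(-19) = -16 - 2*(-19) = -16 + 38 = 22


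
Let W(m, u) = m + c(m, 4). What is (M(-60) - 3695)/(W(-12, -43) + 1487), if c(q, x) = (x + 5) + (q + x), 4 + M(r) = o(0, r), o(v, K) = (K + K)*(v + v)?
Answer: -411/164 ≈ -2.5061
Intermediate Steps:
o(v, K) = 4*K*v (o(v, K) = (2*K)*(2*v) = 4*K*v)
M(r) = -4 (M(r) = -4 + 4*r*0 = -4 + 0 = -4)
c(q, x) = 5 + q + 2*x (c(q, x) = (5 + x) + (q + x) = 5 + q + 2*x)
W(m, u) = 13 + 2*m (W(m, u) = m + (5 + m + 2*4) = m + (5 + m + 8) = m + (13 + m) = 13 + 2*m)
(M(-60) - 3695)/(W(-12, -43) + 1487) = (-4 - 3695)/((13 + 2*(-12)) + 1487) = -3699/((13 - 24) + 1487) = -3699/(-11 + 1487) = -3699/1476 = -3699*1/1476 = -411/164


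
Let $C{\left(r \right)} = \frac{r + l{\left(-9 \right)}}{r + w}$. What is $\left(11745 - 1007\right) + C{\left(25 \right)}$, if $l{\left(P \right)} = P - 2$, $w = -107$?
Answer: $\frac{440251}{41} \approx 10738.0$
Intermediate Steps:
$l{\left(P \right)} = -2 + P$
$C{\left(r \right)} = \frac{-11 + r}{-107 + r}$ ($C{\left(r \right)} = \frac{r - 11}{r - 107} = \frac{r - 11}{-107 + r} = \frac{-11 + r}{-107 + r}$)
$\left(11745 - 1007\right) + C{\left(25 \right)} = \left(11745 - 1007\right) + \frac{-11 + 25}{-107 + 25} = 10738 + \frac{1}{-82} \cdot 14 = 10738 - \frac{7}{41} = \frac{440251}{41}$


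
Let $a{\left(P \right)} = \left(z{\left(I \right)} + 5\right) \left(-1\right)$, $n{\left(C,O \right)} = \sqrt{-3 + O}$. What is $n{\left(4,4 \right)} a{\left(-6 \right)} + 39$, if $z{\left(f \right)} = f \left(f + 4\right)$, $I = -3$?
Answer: $37$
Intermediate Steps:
$z{\left(f \right)} = f \left(4 + f\right)$
$a{\left(P \right)} = -2$ ($a{\left(P \right)} = \left(- 3 \left(4 - 3\right) + 5\right) \left(-1\right) = \left(\left(-3\right) 1 + 5\right) \left(-1\right) = \left(-3 + 5\right) \left(-1\right) = 2 \left(-1\right) = -2$)
$n{\left(4,4 \right)} a{\left(-6 \right)} + 39 = \sqrt{-3 + 4} \left(-2\right) + 39 = \sqrt{1} \left(-2\right) + 39 = 1 \left(-2\right) + 39 = -2 + 39 = 37$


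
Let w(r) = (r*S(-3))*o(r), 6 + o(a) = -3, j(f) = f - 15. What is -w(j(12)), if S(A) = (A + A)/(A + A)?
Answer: -27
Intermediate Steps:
j(f) = -15 + f
S(A) = 1 (S(A) = (2*A)/((2*A)) = (2*A)*(1/(2*A)) = 1)
o(a) = -9 (o(a) = -6 - 3 = -9)
w(r) = -9*r (w(r) = (r*1)*(-9) = r*(-9) = -9*r)
-w(j(12)) = -(-9)*(-15 + 12) = -(-9)*(-3) = -1*27 = -27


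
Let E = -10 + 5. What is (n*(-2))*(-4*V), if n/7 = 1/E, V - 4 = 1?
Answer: -56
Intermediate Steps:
V = 5 (V = 4 + 1 = 5)
E = -5
n = -7/5 (n = 7/(-5) = 7*(-⅕) = -7/5 ≈ -1.4000)
(n*(-2))*(-4*V) = (-7/5*(-2))*(-4*5) = (14/5)*(-20) = -56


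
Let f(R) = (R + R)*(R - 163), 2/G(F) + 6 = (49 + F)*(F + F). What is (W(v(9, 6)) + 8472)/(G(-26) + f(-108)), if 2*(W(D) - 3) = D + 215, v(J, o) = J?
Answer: 5160787/35180135 ≈ 0.14670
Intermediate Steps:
G(F) = 2/(-6 + 2*F*(49 + F)) (G(F) = 2/(-6 + (49 + F)*(F + F)) = 2/(-6 + (49 + F)*(2*F)) = 2/(-6 + 2*F*(49 + F)))
W(D) = 221/2 + D/2 (W(D) = 3 + (D + 215)/2 = 3 + (215 + D)/2 = 3 + (215/2 + D/2) = 221/2 + D/2)
f(R) = 2*R*(-163 + R) (f(R) = (2*R)*(-163 + R) = 2*R*(-163 + R))
(W(v(9, 6)) + 8472)/(G(-26) + f(-108)) = ((221/2 + (½)*9) + 8472)/(1/(-3 + (-26)² + 49*(-26)) + 2*(-108)*(-163 - 108)) = ((221/2 + 9/2) + 8472)/(1/(-3 + 676 - 1274) + 2*(-108)*(-271)) = (115 + 8472)/(1/(-601) + 58536) = 8587/(-1/601 + 58536) = 8587/(35180135/601) = 8587*(601/35180135) = 5160787/35180135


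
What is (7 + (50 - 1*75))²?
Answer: 324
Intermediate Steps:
(7 + (50 - 1*75))² = (7 + (50 - 75))² = (7 - 25)² = (-18)² = 324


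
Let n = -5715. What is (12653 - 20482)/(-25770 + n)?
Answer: 7829/31485 ≈ 0.24866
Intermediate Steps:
(12653 - 20482)/(-25770 + n) = (12653 - 20482)/(-25770 - 5715) = -7829/(-31485) = -7829*(-1/31485) = 7829/31485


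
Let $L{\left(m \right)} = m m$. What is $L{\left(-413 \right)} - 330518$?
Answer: $-159949$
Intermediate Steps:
$L{\left(m \right)} = m^{2}$
$L{\left(-413 \right)} - 330518 = \left(-413\right)^{2} - 330518 = 170569 - 330518 = -159949$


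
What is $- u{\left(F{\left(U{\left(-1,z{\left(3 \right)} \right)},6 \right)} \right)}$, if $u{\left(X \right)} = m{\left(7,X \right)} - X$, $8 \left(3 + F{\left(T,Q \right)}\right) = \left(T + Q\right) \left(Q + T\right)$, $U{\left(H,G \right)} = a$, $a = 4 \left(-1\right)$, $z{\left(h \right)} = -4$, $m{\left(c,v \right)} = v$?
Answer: $0$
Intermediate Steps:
$a = -4$
$U{\left(H,G \right)} = -4$
$F{\left(T,Q \right)} = -3 + \frac{\left(Q + T\right)^{2}}{8}$ ($F{\left(T,Q \right)} = -3 + \frac{\left(T + Q\right) \left(Q + T\right)}{8} = -3 + \frac{\left(Q + T\right) \left(Q + T\right)}{8} = -3 + \frac{\left(Q + T\right)^{2}}{8}$)
$u{\left(X \right)} = 0$ ($u{\left(X \right)} = X - X = 0$)
$- u{\left(F{\left(U{\left(-1,z{\left(3 \right)} \right)},6 \right)} \right)} = \left(-1\right) 0 = 0$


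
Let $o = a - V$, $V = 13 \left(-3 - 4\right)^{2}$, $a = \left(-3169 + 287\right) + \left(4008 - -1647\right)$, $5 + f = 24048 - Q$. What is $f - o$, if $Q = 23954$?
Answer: $-2047$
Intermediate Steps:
$f = 89$ ($f = -5 + \left(24048 - 23954\right) = -5 + 94 = 89$)
$a = 2773$ ($a = -2882 + \left(4008 + 1647\right) = -2882 + 5655 = 2773$)
$V = 637$ ($V = 13 \left(-7\right)^{2} = 13 \cdot 49 = 637$)
$o = 2136$ ($o = 2773 - 637 = 2136$)
$f - o = 89 - 2136 = -2047$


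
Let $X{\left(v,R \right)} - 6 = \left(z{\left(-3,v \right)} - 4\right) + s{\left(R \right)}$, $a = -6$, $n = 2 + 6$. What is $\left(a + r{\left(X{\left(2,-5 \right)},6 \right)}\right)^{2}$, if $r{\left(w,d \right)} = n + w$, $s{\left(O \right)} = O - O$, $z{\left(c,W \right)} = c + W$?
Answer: $9$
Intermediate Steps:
$n = 8$
$z{\left(c,W \right)} = W + c$
$s{\left(O \right)} = 0$
$X{\left(v,R \right)} = -1 + v$ ($X{\left(v,R \right)} = 6 + \left(\left(\left(v - 3\right) - 4\right) + 0\right) = 6 + \left(\left(\left(-3 + v\right) - 4\right) + 0\right) = 6 + \left(\left(-7 + v\right) + 0\right) = 6 + \left(-7 + v\right) = -1 + v$)
$r{\left(w,d \right)} = 8 + w$
$\left(a + r{\left(X{\left(2,-5 \right)},6 \right)}\right)^{2} = \left(-6 + \left(8 + \left(-1 + 2\right)\right)\right)^{2} = \left(-6 + \left(8 + 1\right)\right)^{2} = \left(-6 + 9\right)^{2} = 3^{2} = 9$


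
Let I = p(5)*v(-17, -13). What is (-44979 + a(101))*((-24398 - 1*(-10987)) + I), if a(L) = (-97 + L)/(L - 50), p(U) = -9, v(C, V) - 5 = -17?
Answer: 30516084275/51 ≈ 5.9835e+8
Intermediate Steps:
v(C, V) = -12 (v(C, V) = 5 - 17 = -12)
I = 108 (I = -9*(-12) = 108)
a(L) = (-97 + L)/(-50 + L)
(-44979 + a(101))*((-24398 - 1*(-10987)) + I) = (-44979 + (-97 + 101)/(-50 + 101))*((-24398 - 1*(-10987)) + 108) = (-44979 + 4/51)*((-24398 + 10987) + 108) = (-44979 + (1/51)*4)*(-13411 + 108) = (-44979 + 4/51)*(-13303) = -2293925/51*(-13303) = 30516084275/51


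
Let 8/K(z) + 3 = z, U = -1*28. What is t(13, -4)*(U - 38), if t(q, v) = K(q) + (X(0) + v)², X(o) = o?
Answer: -5544/5 ≈ -1108.8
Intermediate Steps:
U = -28
K(z) = 8/(-3 + z)
t(q, v) = v² + 8/(-3 + q) (t(q, v) = 8/(-3 + q) + (0 + v)² = 8/(-3 + q) + v² = v² + 8/(-3 + q))
t(13, -4)*(U - 38) = ((8 + (-4)²*(-3 + 13))/(-3 + 13))*(-28 - 38) = ((8 + 16*10)/10)*(-66) = ((8 + 160)/10)*(-66) = ((⅒)*168)*(-66) = (84/5)*(-66) = -5544/5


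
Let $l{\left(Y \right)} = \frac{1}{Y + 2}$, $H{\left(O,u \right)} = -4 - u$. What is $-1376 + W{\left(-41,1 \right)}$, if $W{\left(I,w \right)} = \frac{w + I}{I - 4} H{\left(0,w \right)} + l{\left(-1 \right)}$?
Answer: $- \frac{12415}{9} \approx -1379.4$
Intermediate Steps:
$l{\left(Y \right)} = \frac{1}{2 + Y}$
$W{\left(I,w \right)} = 1 + \frac{\left(-4 - w\right) \left(I + w\right)}{-4 + I}$ ($W{\left(I,w \right)} = \frac{w + I}{I - 4} \left(-4 - w\right) + \frac{1}{2 - 1} = \frac{I + w}{-4 + I} \left(-4 - w\right) + 1^{-1} = \frac{I + w}{-4 + I} \left(-4 - w\right) + 1 = \frac{\left(-4 - w\right) \left(I + w\right)}{-4 + I} + 1 = 1 + \frac{\left(-4 - w\right) \left(I + w\right)}{-4 + I}$)
$-1376 + W{\left(-41,1 \right)} = -1376 + \frac{-4 - 41 - - 41 \left(4 + 1\right) - 1 \left(4 + 1\right)}{-4 - 41} = -1376 + \frac{-4 - 41 - \left(-41\right) 5 - 1 \cdot 5}{-45} = -1376 - \frac{-4 - 41 + 205 - 5}{45} = -1376 - \frac{31}{9} = - \frac{12415}{9}$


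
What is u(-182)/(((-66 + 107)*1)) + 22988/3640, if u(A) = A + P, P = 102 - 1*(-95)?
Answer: 35611/5330 ≈ 6.6812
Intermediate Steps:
P = 197 (P = 102 + 95 = 197)
u(A) = 197 + A (u(A) = A + 197 = 197 + A)
u(-182)/(((-66 + 107)*1)) + 22988/3640 = (197 - 182)/(((-66 + 107)*1)) + 22988/3640 = 15/((41*1)) + 22988*(1/3640) = 15/41 + 821/130 = 35611/5330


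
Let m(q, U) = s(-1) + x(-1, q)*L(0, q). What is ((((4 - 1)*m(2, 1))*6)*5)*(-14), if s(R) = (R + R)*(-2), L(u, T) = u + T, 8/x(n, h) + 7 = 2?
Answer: -1008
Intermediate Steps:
x(n, h) = -8/5 (x(n, h) = 8/(-7 + 2) = 8/(-5) = 8*(-⅕) = -8/5)
L(u, T) = T + u
s(R) = -4*R (s(R) = (2*R)*(-2) = -4*R)
m(q, U) = 4 - 8*q/5 (m(q, U) = -4*(-1) - 8*(q + 0)/5 = 4 - 8*q/5)
((((4 - 1)*m(2, 1))*6)*5)*(-14) = ((((4 - 1)*(4 - 8/5*2))*6)*5)*(-14) = (((3*(4 - 16/5))*6)*5)*(-14) = (((3*(⅘))*6)*5)*(-14) = (((12/5)*6)*5)*(-14) = ((72/5)*5)*(-14) = 72*(-14) = -1008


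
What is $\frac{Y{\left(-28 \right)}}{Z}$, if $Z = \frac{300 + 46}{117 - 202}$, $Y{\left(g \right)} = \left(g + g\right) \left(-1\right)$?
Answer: $- \frac{2380}{173} \approx -13.757$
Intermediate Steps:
$Y{\left(g \right)} = - 2 g$ ($Y{\left(g \right)} = 2 g \left(-1\right) = - 2 g$)
$Z = - \frac{346}{85}$ ($Z = \frac{346}{-85} = 346 \left(- \frac{1}{85}\right) = - \frac{346}{85} \approx -4.0706$)
$\frac{Y{\left(-28 \right)}}{Z} = \frac{\left(-2\right) \left(-28\right)}{- \frac{346}{85}} = 56 \left(- \frac{85}{346}\right) = - \frac{2380}{173}$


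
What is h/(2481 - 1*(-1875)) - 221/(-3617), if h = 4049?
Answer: 15607909/15755652 ≈ 0.99062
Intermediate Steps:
h/(2481 - 1*(-1875)) - 221/(-3617) = 4049/(2481 - 1*(-1875)) - 221/(-3617) = 4049/(2481 + 1875) - 221*(-1/3617) = 4049/4356 + 221/3617 = 15607909/15755652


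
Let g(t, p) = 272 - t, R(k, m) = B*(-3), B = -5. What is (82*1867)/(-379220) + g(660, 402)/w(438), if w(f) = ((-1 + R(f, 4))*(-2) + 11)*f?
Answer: -248200141/705918030 ≈ -0.35160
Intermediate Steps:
R(k, m) = 15 (R(k, m) = -5*(-3) = 15)
w(f) = -17*f (w(f) = ((-1 + 15)*(-2) + 11)*f = (14*(-2) + 11)*f = (-28 + 11)*f = -17*f)
(82*1867)/(-379220) + g(660, 402)/w(438) = (82*1867)/(-379220) + (272 - 1*660)/((-17*438)) = 153094*(-1/379220) + (272 - 660)/(-7446) = -76547/189610 - 388*(-1/7446) = -76547/189610 + 194/3723 = -248200141/705918030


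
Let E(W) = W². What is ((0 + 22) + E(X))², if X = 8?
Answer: 7396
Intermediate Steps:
((0 + 22) + E(X))² = ((0 + 22) + 8²)² = (22 + 64)² = 86² = 7396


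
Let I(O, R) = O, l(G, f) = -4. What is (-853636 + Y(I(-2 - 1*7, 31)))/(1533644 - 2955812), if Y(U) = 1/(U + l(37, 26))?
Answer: 11097269/18488184 ≈ 0.60024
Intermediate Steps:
Y(U) = 1/(-4 + U) (Y(U) = 1/(U - 4) = 1/(-4 + U))
(-853636 + Y(I(-2 - 1*7, 31)))/(1533644 - 2955812) = (-853636 + 1/(-4 + (-2 - 1*7)))/(1533644 - 2955812) = (-853636 + 1/(-4 + (-2 - 7)))/(-1422168) = (-853636 + 1/(-4 - 9))*(-1/1422168) = (-853636 + 1/(-13))*(-1/1422168) = (-853636 - 1/13)*(-1/1422168) = -11097269/13*(-1/1422168) = 11097269/18488184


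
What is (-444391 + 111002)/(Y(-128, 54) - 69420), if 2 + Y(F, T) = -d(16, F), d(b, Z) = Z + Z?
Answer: 333389/69166 ≈ 4.8201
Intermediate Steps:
d(b, Z) = 2*Z
Y(F, T) = -2 - 2*F
(-444391 + 111002)/(Y(-128, 54) - 69420) = (-444391 + 111002)/((-2 - 2*(-128)) - 69420) = -333389/((-2 + 256) - 69420) = -333389/(254 - 69420) = -333389/(-69166) = -333389*(-1/69166) = 333389/69166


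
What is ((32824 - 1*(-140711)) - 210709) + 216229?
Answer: 179055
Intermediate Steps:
((32824 - 1*(-140711)) - 210709) + 216229 = ((32824 + 140711) - 210709) + 216229 = (173535 - 210709) + 216229 = -37174 + 216229 = 179055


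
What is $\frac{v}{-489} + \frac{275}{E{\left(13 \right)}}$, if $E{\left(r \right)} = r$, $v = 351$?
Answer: $\frac{43304}{2119} \approx 20.436$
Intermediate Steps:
$\frac{v}{-489} + \frac{275}{E{\left(13 \right)}} = \frac{351}{-489} + \frac{275}{13} = 351 \left(- \frac{1}{489}\right) + 275 \cdot \frac{1}{13} = - \frac{117}{163} + \frac{275}{13} = \frac{43304}{2119}$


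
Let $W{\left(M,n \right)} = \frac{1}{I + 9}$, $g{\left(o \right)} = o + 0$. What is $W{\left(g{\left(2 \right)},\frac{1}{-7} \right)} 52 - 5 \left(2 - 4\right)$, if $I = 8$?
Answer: $\frac{222}{17} \approx 13.059$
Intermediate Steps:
$g{\left(o \right)} = o$
$W{\left(M,n \right)} = \frac{1}{17}$ ($W{\left(M,n \right)} = \frac{1}{8 + 9} = \frac{1}{17}$)
$W{\left(g{\left(2 \right)},\frac{1}{-7} \right)} 52 - 5 \left(2 - 4\right) = \frac{1}{17} \cdot 52 - 5 \left(2 - 4\right) = \frac{52}{17} - 5 \left(2 - 4\right) = \frac{52}{17} - -10 = \frac{52}{17} + 10 = \frac{222}{17}$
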